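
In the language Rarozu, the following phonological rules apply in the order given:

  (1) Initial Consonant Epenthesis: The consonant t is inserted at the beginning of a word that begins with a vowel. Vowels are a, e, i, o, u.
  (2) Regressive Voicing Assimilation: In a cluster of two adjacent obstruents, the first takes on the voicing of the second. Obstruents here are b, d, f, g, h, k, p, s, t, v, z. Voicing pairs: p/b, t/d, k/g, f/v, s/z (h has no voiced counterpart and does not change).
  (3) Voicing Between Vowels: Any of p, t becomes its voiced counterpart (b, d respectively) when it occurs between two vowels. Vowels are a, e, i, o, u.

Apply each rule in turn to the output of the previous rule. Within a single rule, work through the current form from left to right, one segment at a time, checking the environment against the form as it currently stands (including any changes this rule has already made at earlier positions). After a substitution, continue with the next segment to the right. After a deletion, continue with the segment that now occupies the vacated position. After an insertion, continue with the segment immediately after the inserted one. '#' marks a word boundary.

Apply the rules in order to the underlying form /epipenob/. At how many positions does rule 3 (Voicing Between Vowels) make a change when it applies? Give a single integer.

2

(1) Initial Consonant Epenthesis: [epipenob] → [tepipenob]
(2) Regressive Voicing Assimilation: no change — [tepipenob]
(3) Voicing Between Vowels: [tepipenob] → [tebibenob]
Rule 3 changed 2 position(s).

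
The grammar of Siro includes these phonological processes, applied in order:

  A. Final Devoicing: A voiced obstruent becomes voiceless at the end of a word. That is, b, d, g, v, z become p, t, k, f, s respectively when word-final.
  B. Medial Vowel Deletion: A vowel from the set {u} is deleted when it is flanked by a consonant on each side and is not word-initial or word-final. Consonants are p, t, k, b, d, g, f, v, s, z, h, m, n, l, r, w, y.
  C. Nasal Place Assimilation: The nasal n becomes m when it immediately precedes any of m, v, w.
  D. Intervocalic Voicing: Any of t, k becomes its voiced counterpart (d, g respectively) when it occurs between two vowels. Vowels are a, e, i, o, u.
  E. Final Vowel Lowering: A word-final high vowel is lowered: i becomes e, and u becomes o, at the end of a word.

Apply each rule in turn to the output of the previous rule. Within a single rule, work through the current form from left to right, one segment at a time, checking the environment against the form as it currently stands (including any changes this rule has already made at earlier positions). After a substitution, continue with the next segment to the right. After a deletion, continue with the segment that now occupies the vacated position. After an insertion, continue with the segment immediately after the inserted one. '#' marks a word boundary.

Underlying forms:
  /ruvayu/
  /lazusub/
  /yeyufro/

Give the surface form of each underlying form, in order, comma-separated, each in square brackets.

/ruvayu/:
  A Final Devoicing: no change — [ruvayu]
  B Medial Vowel Deletion: [ruvayu] → [rvayu]
  C Nasal Place Assimilation: no change — [rvayu]
  D Intervocalic Voicing: no change — [rvayu]
  E Final Vowel Lowering: [rvayu] → [rvayo]
/lazusub/:
  A Final Devoicing: [lazusub] → [lazusup]
  B Medial Vowel Deletion: [lazusup] → [lazsp]
  C Nasal Place Assimilation: no change — [lazsp]
  D Intervocalic Voicing: no change — [lazsp]
  E Final Vowel Lowering: no change — [lazsp]
/yeyufro/:
  A Final Devoicing: no change — [yeyufro]
  B Medial Vowel Deletion: [yeyufro] → [yeyfro]
  C Nasal Place Assimilation: no change — [yeyfro]
  D Intervocalic Voicing: no change — [yeyfro]
  E Final Vowel Lowering: no change — [yeyfro]

[rvayo], [lazsp], [yeyfro]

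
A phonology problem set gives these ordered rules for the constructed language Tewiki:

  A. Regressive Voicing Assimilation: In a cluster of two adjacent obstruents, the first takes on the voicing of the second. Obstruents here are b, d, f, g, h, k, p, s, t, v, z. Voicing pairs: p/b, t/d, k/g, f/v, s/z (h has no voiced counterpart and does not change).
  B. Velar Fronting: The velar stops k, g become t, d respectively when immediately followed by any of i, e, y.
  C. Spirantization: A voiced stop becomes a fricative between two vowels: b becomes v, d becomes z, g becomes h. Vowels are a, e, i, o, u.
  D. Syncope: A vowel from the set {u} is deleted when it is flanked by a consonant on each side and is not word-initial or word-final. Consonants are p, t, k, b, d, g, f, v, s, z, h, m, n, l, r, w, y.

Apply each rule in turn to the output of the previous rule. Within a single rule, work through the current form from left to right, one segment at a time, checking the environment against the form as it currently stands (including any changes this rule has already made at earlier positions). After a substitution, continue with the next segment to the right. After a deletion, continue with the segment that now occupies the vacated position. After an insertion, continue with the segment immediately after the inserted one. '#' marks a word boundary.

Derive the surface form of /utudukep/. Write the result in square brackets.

[utztep]

A Regressive Voicing Assimilation: no change — [utudukep]
B Velar Fronting: [utudukep] → [utudutep]
C Spirantization: [utudutep] → [utuzutep]
D Syncope: [utuzutep] → [utztep]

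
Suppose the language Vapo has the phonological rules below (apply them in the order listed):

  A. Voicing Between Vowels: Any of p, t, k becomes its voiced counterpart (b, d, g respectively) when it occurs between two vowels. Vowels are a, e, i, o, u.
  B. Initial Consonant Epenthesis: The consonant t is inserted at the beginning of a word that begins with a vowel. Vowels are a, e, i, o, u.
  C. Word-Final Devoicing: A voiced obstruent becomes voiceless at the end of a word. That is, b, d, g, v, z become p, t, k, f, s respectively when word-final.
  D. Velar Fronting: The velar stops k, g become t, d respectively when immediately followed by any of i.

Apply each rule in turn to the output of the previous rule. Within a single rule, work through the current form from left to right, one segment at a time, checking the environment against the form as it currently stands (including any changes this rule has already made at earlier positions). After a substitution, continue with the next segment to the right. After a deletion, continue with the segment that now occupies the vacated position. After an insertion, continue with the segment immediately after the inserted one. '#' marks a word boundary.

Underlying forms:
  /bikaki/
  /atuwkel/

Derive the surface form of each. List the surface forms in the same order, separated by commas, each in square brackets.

/bikaki/:
  A Voicing Between Vowels: [bikaki] → [bigagi]
  B Initial Consonant Epenthesis: no change — [bigagi]
  C Word-Final Devoicing: no change — [bigagi]
  D Velar Fronting: [bigagi] → [bigadi]
/atuwkel/:
  A Voicing Between Vowels: [atuwkel] → [aduwkel]
  B Initial Consonant Epenthesis: [aduwkel] → [taduwkel]
  C Word-Final Devoicing: no change — [taduwkel]
  D Velar Fronting: no change — [taduwkel]

[bigadi], [taduwkel]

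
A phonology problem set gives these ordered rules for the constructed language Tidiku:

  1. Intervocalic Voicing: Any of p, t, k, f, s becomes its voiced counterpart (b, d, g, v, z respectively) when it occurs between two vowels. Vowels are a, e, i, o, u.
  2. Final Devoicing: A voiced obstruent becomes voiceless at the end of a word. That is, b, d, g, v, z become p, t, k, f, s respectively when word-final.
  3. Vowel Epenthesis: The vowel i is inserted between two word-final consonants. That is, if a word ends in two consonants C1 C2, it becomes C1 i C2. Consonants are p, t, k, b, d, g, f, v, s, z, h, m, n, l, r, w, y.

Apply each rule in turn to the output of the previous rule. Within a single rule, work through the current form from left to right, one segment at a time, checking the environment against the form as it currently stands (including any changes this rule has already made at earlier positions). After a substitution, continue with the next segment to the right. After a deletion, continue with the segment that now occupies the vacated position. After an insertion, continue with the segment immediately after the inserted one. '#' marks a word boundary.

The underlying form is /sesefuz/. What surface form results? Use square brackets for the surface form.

[sezevus]

1 Intervocalic Voicing: [sesefuz] → [sezevuz]
2 Final Devoicing: [sezevuz] → [sezevus]
3 Vowel Epenthesis: no change — [sezevus]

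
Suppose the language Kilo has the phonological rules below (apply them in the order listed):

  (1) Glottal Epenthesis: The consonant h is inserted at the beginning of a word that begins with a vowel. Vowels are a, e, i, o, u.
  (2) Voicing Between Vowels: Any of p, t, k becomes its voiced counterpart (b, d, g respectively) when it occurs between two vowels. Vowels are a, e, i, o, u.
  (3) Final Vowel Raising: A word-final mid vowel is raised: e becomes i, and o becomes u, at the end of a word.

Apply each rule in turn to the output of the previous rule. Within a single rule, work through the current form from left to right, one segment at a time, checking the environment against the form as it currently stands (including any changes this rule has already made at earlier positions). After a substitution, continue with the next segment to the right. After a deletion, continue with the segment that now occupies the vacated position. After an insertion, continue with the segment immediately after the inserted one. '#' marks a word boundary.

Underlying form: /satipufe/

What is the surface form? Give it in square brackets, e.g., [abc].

[sadibufi]

(1) Glottal Epenthesis: no change — [satipufe]
(2) Voicing Between Vowels: [satipufe] → [sadibufe]
(3) Final Vowel Raising: [sadibufe] → [sadibufi]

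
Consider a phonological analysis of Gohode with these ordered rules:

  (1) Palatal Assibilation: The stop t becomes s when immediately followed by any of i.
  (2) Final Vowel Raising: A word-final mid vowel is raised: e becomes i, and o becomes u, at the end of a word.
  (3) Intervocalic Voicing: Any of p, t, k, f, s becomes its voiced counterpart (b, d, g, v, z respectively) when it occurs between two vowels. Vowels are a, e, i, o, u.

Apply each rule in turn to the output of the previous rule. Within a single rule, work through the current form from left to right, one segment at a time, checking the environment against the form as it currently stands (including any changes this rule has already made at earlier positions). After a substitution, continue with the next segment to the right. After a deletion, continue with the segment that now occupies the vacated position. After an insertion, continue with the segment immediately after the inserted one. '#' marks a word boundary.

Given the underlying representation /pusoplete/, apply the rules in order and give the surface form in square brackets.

(1) Palatal Assibilation: no change — [pusoplete]
(2) Final Vowel Raising: [pusoplete] → [pusopleti]
(3) Intervocalic Voicing: [pusopleti] → [puzopledi]

[puzopledi]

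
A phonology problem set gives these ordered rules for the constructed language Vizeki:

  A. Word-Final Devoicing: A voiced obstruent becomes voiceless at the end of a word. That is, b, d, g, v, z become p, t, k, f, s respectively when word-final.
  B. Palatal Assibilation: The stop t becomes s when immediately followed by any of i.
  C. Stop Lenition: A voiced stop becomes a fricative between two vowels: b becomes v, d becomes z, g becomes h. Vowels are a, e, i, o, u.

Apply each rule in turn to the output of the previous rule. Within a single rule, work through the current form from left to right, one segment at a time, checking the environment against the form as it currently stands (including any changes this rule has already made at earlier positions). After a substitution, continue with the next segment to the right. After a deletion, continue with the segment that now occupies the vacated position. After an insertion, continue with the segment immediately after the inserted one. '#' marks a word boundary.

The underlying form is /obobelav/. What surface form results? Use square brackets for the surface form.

A Word-Final Devoicing: [obobelav] → [obobelaf]
B Palatal Assibilation: no change — [obobelaf]
C Stop Lenition: [obobelaf] → [ovovelaf]

[ovovelaf]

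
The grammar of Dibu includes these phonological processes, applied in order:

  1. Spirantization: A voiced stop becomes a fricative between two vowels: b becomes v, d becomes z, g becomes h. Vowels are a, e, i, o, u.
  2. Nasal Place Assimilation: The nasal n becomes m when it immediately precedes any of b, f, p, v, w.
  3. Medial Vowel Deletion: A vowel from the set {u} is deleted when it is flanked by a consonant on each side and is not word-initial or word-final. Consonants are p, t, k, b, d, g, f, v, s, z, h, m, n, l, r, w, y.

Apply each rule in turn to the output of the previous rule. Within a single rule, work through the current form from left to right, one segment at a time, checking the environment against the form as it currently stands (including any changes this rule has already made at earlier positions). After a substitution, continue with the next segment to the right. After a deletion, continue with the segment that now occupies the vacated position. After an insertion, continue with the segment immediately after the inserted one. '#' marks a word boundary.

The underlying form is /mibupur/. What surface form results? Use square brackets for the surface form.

[mivpr]

1 Spirantization: [mibupur] → [mivupur]
2 Nasal Place Assimilation: no change — [mivupur]
3 Medial Vowel Deletion: [mivupur] → [mivpr]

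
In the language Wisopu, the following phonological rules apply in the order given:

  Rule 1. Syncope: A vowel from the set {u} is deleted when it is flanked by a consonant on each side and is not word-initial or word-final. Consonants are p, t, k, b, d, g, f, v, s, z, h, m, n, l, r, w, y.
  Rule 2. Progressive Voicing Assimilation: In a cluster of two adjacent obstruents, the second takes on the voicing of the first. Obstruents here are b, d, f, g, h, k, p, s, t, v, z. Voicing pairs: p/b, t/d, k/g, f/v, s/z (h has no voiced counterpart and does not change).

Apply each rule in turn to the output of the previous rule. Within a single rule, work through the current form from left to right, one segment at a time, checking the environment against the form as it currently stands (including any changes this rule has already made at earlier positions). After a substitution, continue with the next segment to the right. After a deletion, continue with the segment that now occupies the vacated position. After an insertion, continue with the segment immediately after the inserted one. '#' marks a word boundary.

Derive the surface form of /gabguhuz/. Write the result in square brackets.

Rule 1 Syncope: [gabguhuz] → [gabghz]
Rule 2 Progressive Voicing Assimilation: [gabghz] → [gabghs]

[gabghs]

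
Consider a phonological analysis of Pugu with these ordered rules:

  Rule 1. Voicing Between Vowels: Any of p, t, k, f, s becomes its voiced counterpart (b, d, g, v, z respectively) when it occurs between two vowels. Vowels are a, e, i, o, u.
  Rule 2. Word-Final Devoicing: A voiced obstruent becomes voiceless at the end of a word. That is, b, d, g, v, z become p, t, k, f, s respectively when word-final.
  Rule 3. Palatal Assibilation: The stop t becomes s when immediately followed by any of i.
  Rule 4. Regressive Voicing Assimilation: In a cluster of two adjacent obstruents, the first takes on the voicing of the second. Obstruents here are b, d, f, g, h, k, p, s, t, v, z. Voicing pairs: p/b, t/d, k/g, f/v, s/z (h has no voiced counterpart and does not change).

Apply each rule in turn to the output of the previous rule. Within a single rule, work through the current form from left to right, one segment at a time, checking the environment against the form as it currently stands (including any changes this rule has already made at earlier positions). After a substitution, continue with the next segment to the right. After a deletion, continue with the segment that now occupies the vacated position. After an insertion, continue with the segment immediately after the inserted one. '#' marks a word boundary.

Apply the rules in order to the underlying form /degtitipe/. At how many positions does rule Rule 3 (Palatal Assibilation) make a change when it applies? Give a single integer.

1

Rule 1 Voicing Between Vowels: [degtitipe] → [degtidibe]
Rule 2 Word-Final Devoicing: no change — [degtidibe]
Rule 3 Palatal Assibilation: [degtidibe] → [degsidibe]
Rule 4 Regressive Voicing Assimilation: [degsidibe] → [deksidibe]
Rule Rule 3 changed 1 position(s).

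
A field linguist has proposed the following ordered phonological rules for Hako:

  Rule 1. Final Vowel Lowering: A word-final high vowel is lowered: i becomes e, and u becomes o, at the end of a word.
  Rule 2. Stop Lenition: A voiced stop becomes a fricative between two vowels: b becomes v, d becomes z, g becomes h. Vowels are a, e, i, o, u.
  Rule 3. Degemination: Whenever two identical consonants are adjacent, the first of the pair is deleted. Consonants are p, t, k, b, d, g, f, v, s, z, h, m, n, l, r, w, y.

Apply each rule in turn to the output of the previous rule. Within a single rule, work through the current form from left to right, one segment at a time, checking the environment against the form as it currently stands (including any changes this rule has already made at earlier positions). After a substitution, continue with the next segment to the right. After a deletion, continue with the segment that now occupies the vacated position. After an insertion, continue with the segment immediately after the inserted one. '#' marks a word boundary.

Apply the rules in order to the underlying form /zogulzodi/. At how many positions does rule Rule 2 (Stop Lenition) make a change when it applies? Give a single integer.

2

Rule 1 Final Vowel Lowering: [zogulzodi] → [zogulzode]
Rule 2 Stop Lenition: [zogulzode] → [zohulzoze]
Rule 3 Degemination: no change — [zohulzoze]
Rule Rule 2 changed 2 position(s).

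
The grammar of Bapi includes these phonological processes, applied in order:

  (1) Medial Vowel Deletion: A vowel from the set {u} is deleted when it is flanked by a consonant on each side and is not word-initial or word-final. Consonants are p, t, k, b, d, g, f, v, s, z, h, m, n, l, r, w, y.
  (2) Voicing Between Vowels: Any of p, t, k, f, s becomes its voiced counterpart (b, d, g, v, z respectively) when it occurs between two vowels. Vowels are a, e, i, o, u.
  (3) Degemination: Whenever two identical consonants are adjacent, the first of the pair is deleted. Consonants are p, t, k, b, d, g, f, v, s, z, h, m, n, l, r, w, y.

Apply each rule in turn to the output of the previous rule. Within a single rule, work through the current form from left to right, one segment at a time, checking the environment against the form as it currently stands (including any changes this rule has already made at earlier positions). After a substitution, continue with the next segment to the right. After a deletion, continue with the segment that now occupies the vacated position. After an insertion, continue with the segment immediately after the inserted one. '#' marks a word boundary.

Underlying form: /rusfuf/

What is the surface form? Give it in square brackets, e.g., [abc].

(1) Medial Vowel Deletion: [rusfuf] → [rsff]
(2) Voicing Between Vowels: no change — [rsff]
(3) Degemination: [rsff] → [rsf]

[rsf]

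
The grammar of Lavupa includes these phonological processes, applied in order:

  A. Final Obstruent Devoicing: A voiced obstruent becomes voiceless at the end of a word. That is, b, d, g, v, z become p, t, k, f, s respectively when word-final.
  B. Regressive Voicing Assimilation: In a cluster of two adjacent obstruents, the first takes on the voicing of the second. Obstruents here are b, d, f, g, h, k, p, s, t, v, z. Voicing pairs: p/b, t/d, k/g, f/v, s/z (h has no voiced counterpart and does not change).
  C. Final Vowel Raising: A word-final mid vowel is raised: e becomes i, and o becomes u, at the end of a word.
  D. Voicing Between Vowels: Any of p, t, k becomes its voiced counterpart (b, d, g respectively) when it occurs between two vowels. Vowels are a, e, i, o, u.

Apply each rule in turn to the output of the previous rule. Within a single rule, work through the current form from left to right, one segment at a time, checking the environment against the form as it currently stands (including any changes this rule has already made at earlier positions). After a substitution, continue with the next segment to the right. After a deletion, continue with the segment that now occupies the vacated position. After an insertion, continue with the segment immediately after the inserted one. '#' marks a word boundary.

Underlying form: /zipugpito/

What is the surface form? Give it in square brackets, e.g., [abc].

[zibukpidu]

A Final Obstruent Devoicing: no change — [zipugpito]
B Regressive Voicing Assimilation: [zipugpito] → [zipukpito]
C Final Vowel Raising: [zipukpito] → [zipukpitu]
D Voicing Between Vowels: [zipukpitu] → [zibukpidu]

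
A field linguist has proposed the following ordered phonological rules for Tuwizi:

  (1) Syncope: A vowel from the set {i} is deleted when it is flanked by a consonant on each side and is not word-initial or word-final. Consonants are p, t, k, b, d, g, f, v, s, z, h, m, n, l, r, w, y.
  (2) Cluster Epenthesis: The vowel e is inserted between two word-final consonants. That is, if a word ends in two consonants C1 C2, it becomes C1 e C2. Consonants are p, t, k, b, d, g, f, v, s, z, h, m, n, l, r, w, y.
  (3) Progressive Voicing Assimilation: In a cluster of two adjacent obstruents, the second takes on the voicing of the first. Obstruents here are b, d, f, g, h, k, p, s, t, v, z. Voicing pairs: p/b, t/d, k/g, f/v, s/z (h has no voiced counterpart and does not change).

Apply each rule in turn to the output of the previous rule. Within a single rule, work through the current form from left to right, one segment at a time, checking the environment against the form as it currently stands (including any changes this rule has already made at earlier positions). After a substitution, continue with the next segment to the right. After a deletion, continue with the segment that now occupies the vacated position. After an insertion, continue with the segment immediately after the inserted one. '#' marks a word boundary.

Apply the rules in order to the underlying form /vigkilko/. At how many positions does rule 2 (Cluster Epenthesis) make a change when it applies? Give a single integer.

(1) Syncope: [vigkilko] → [vgklko]
(2) Cluster Epenthesis: no change — [vgklko]
(3) Progressive Voicing Assimilation: [vgklko] → [vgglko]
Rule 2 changed 0 position(s).

0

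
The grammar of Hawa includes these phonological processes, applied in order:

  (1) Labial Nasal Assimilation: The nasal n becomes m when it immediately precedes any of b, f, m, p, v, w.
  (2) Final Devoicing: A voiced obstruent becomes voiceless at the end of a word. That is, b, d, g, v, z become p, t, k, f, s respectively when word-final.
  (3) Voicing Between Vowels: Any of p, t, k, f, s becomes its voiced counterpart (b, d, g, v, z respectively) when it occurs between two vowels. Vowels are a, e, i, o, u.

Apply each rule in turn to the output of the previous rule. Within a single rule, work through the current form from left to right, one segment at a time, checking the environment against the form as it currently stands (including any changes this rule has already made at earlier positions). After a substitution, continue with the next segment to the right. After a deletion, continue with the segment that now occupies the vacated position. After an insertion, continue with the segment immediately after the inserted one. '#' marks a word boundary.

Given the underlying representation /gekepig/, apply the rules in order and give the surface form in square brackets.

(1) Labial Nasal Assimilation: no change — [gekepig]
(2) Final Devoicing: [gekepig] → [gekepik]
(3) Voicing Between Vowels: [gekepik] → [gegebik]

[gegebik]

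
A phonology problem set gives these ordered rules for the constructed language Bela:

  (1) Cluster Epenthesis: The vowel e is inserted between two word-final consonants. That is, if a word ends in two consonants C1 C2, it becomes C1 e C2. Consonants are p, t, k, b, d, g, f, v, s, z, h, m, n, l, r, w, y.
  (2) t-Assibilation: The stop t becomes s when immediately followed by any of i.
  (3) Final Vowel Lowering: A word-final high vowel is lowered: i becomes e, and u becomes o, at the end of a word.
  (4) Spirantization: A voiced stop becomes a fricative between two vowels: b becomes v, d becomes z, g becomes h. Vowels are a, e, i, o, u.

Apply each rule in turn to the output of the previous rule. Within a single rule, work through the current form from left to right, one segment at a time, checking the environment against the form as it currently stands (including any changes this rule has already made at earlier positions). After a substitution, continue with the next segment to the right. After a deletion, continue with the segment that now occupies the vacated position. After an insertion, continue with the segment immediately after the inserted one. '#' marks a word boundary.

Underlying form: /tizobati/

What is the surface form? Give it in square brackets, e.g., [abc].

[sizovase]

(1) Cluster Epenthesis: no change — [tizobati]
(2) t-Assibilation: [tizobati] → [sizobasi]
(3) Final Vowel Lowering: [sizobasi] → [sizobase]
(4) Spirantization: [sizobase] → [sizovase]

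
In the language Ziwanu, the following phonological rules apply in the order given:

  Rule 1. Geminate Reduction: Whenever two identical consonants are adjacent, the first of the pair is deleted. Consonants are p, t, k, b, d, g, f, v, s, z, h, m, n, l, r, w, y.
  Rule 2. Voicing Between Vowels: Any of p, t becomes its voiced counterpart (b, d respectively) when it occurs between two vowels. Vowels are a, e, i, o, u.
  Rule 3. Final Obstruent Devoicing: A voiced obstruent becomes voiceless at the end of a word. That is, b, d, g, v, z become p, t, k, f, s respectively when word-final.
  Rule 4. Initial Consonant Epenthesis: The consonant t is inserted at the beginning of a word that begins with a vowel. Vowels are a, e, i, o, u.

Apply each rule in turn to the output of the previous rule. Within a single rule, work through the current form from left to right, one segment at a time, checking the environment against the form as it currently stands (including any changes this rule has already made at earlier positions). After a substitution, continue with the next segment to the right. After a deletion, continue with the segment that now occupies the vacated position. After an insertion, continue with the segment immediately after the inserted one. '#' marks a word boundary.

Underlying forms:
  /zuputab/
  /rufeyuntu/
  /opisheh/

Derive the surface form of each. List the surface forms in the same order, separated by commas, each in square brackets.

/zuputab/:
  Rule 1 Geminate Reduction: no change — [zuputab]
  Rule 2 Voicing Between Vowels: [zuputab] → [zubudab]
  Rule 3 Final Obstruent Devoicing: [zubudab] → [zubudap]
  Rule 4 Initial Consonant Epenthesis: no change — [zubudap]
/rufeyuntu/:
  Rule 1 Geminate Reduction: no change — [rufeyuntu]
  Rule 2 Voicing Between Vowels: no change — [rufeyuntu]
  Rule 3 Final Obstruent Devoicing: no change — [rufeyuntu]
  Rule 4 Initial Consonant Epenthesis: no change — [rufeyuntu]
/opisheh/:
  Rule 1 Geminate Reduction: no change — [opisheh]
  Rule 2 Voicing Between Vowels: [opisheh] → [obisheh]
  Rule 3 Final Obstruent Devoicing: no change — [obisheh]
  Rule 4 Initial Consonant Epenthesis: [obisheh] → [tobisheh]

[zubudap], [rufeyuntu], [tobisheh]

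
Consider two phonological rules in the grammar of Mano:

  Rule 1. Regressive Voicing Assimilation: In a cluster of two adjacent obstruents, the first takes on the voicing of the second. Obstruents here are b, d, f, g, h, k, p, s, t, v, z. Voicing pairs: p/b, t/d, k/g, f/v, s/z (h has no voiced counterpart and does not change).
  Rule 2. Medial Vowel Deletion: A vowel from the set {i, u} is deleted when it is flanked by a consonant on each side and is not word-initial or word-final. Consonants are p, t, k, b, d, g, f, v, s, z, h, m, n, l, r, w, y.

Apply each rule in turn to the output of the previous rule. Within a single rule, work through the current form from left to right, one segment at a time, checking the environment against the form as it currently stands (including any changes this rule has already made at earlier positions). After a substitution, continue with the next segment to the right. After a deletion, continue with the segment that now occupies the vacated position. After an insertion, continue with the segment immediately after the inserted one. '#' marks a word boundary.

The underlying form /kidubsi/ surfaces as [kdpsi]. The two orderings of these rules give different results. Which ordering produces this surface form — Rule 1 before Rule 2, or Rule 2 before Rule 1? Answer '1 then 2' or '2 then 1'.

Order 1 then 2:
  1 Regressive Voicing Assimilation: [kidubsi] → [kidupsi]
  2 Medial Vowel Deletion: [kidupsi] → [kdpsi]
  result: [kdpsi]
Order 2 then 1:
  2 Medial Vowel Deletion: [kidubsi] → [kdbsi]
  1 Regressive Voicing Assimilation: [kdbsi] → [gdpsi]
  result: [gdpsi]

1 then 2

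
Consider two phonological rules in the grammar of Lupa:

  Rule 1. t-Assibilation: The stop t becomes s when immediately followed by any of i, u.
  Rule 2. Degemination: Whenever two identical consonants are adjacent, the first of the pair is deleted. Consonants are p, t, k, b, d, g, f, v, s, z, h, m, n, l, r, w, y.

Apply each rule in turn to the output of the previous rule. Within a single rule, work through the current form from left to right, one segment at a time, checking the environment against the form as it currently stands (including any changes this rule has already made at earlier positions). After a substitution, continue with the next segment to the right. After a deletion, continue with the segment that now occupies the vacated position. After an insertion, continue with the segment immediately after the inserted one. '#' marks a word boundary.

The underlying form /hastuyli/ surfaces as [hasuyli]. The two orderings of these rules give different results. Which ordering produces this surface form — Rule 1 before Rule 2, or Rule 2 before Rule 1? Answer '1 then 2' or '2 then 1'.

1 then 2

Order 1 then 2:
  1 t-Assibilation: [hastuyli] → [hassuyli]
  2 Degemination: [hassuyli] → [hasuyli]
  result: [hasuyli]
Order 2 then 1:
  2 Degemination: no change — [hastuyli]
  1 t-Assibilation: [hastuyli] → [hassuyli]
  result: [hassuyli]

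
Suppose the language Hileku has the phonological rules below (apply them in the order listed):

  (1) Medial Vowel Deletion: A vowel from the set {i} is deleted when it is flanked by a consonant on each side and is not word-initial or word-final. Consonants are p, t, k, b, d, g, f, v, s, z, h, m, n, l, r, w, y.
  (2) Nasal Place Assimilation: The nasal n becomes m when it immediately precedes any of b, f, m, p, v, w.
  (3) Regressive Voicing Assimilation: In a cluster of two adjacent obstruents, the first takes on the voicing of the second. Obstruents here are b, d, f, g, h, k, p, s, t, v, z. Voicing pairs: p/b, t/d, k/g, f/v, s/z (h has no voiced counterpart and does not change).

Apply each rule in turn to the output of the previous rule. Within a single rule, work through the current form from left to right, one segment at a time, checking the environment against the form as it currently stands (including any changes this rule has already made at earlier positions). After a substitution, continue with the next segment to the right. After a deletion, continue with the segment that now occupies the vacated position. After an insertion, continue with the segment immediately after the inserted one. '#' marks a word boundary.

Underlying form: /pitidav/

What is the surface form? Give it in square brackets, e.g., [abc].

(1) Medial Vowel Deletion: [pitidav] → [ptdav]
(2) Nasal Place Assimilation: no change — [ptdav]
(3) Regressive Voicing Assimilation: [ptdav] → [pddav]

[pddav]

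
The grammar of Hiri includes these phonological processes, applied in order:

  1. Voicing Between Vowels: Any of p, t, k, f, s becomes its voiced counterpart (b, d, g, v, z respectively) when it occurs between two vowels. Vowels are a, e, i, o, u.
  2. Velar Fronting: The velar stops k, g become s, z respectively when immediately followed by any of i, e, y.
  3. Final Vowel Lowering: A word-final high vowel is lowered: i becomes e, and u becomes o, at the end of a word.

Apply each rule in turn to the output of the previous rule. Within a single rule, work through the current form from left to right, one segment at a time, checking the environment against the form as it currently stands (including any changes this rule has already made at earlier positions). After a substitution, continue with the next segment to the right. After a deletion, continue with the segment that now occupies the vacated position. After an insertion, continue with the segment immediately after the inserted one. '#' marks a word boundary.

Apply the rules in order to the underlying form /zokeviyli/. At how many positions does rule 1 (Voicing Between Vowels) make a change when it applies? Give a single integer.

1

1 Voicing Between Vowels: [zokeviyli] → [zogeviyli]
2 Velar Fronting: [zogeviyli] → [zozeviyli]
3 Final Vowel Lowering: [zozeviyli] → [zozeviyle]
Rule 1 changed 1 position(s).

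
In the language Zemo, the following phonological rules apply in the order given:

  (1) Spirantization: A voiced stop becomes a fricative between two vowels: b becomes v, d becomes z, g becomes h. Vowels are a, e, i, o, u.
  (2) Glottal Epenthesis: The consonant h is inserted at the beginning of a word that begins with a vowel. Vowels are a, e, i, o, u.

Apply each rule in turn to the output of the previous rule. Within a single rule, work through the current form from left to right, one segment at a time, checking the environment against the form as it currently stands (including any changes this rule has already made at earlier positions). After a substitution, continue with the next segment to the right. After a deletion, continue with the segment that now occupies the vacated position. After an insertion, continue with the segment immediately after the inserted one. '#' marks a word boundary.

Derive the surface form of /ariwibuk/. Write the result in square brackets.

[hariwivuk]

(1) Spirantization: [ariwibuk] → [ariwivuk]
(2) Glottal Epenthesis: [ariwivuk] → [hariwivuk]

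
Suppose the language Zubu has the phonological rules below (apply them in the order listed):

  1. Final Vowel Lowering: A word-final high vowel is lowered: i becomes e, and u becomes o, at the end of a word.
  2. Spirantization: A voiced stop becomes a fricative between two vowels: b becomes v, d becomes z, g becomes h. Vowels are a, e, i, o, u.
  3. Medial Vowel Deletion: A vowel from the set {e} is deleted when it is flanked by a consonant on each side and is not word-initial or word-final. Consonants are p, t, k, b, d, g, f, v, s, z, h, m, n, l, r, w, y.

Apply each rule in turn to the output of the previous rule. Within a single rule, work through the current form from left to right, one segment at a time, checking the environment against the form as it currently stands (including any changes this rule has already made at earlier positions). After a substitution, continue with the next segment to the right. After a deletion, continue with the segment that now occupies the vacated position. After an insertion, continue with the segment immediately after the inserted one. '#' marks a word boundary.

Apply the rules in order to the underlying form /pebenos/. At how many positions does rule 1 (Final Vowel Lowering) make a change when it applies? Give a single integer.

1 Final Vowel Lowering: no change — [pebenos]
2 Spirantization: [pebenos] → [pevenos]
3 Medial Vowel Deletion: [pevenos] → [pvnos]
Rule 1 changed 0 position(s).

0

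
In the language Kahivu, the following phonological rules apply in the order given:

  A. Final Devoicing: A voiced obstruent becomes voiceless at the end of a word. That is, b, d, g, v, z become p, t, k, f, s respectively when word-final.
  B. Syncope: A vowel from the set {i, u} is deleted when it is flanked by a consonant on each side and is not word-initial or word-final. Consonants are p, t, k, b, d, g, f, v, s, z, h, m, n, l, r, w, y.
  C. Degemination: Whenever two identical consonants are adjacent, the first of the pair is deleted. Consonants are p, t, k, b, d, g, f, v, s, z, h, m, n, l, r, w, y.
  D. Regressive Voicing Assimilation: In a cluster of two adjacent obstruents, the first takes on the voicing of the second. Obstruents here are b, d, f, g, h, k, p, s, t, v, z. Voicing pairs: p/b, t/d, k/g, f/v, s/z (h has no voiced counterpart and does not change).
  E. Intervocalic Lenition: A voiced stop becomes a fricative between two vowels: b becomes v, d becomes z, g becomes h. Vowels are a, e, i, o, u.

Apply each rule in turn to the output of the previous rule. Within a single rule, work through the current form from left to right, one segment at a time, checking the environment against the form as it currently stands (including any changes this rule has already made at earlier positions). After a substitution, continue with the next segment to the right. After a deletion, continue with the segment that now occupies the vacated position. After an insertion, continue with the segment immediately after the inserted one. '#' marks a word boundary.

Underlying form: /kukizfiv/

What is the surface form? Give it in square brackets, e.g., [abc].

[gsf]

A Final Devoicing: [kukizfiv] → [kukizfif]
B Syncope: [kukizfif] → [kkzff]
C Degemination: [kkzff] → [kzf]
D Regressive Voicing Assimilation: [kzf] → [gsf]
E Intervocalic Lenition: no change — [gsf]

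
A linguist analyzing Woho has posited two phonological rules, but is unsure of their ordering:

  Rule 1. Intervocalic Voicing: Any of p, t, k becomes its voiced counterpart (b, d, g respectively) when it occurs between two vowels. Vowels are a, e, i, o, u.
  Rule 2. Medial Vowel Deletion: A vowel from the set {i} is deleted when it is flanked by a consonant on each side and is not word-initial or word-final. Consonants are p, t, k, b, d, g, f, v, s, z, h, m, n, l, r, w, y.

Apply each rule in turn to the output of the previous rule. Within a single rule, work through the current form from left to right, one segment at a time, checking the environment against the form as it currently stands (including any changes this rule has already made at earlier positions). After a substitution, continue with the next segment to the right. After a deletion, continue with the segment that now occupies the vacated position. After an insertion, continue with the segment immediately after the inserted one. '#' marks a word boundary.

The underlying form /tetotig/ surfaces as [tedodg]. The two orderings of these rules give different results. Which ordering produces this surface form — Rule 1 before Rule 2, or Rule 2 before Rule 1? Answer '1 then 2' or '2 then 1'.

1 then 2

Order 1 then 2:
  1 Intervocalic Voicing: [tetotig] → [tedodig]
  2 Medial Vowel Deletion: [tedodig] → [tedodg]
  result: [tedodg]
Order 2 then 1:
  2 Medial Vowel Deletion: [tetotig] → [tetotg]
  1 Intervocalic Voicing: [tetotg] → [tedotg]
  result: [tedotg]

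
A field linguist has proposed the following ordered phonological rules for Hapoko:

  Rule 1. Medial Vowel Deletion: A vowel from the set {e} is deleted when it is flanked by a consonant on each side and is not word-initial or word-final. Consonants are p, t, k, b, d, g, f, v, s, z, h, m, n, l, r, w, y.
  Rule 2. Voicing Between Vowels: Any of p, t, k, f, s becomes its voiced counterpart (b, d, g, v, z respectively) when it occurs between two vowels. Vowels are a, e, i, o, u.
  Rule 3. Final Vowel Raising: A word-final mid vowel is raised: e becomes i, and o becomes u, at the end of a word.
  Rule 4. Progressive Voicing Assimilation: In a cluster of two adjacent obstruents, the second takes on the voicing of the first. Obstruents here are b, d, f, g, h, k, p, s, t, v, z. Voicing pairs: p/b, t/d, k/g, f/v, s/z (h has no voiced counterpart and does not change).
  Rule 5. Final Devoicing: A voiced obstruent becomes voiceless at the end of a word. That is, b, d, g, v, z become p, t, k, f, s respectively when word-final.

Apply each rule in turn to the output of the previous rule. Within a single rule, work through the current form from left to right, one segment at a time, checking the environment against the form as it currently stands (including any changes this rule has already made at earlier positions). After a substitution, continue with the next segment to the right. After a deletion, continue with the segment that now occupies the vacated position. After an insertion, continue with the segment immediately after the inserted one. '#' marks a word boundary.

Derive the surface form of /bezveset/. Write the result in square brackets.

Rule 1 Medial Vowel Deletion: [bezveset] → [bzvst]
Rule 2 Voicing Between Vowels: no change — [bzvst]
Rule 3 Final Vowel Raising: no change — [bzvst]
Rule 4 Progressive Voicing Assimilation: [bzvst] → [bzvzd]
Rule 5 Final Devoicing: [bzvzd] → [bzvzt]

[bzvzt]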